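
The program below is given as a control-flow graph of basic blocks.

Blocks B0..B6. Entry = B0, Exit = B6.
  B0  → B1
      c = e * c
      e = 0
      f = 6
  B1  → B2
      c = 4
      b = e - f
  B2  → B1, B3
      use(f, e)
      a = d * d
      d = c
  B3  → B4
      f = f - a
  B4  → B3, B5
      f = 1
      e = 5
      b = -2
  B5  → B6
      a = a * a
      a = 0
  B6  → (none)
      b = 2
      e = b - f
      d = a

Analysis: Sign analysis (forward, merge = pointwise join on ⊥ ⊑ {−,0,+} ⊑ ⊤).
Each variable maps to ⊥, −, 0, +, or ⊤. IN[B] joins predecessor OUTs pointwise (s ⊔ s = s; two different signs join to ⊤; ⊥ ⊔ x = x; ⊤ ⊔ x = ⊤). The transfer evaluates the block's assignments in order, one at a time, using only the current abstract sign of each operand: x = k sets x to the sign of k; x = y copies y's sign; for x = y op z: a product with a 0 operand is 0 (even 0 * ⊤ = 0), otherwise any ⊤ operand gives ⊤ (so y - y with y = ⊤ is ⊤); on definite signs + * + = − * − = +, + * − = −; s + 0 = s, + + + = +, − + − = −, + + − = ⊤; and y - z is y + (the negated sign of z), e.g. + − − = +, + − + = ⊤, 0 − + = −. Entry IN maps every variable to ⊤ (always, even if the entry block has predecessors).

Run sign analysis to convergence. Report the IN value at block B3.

Answer: {a: ⊤, b: -, c: +, d: +, e: ⊤, f: +}

Working:
Converged values:
  B0: | IN=(all ⊤) | OUT={e:0, f:+; rest ⊤}
  B1: | IN={e:0, f:+; rest ⊤} | OUT={b:-, c:+, e:0, f:+; rest ⊤}
  B2: | IN={b:-, c:+, e:0, f:+; rest ⊤} | OUT={b:-, c:+, d:+, e:0, f:+; rest ⊤}
  B3: | IN={b:-, c:+, d:+, f:+; rest ⊤} | OUT={b:-, c:+, d:+; rest ⊤}
  B4: | IN={b:-, c:+, d:+; rest ⊤} | OUT={b:-, c:+, d:+, e:+, f:+; rest ⊤}
  B5: | IN={b:-, c:+, d:+, e:+, f:+; rest ⊤} | OUT={a:0, b:-, c:+, d:+, e:+, f:+; rest ⊤}
  B6: | IN={a:0, b:-, c:+, d:+, e:+, f:+; rest ⊤} | OUT={a:0, b:+, c:+, d:0, f:+; rest ⊤}

Merge at B3: IN[B3] = OUT[B2] ⊔ OUT[B4] = {a: ⊤, b: -, c: +, d: +, e: ⊤, f: +}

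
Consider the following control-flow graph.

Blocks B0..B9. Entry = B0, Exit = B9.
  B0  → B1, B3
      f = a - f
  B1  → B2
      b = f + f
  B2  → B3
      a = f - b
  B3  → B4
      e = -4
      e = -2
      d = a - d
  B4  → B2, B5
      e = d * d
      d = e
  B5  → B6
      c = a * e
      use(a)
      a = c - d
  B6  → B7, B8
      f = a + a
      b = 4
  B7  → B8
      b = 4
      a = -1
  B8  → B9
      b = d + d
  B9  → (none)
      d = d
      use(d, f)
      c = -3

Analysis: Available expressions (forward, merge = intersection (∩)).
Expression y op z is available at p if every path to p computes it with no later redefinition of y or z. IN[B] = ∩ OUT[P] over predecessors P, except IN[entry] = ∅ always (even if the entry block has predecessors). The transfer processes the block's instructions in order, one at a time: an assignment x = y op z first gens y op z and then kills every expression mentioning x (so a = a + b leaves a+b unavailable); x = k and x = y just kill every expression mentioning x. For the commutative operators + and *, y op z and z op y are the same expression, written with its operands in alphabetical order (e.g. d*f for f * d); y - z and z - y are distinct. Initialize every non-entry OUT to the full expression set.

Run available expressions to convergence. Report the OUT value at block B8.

Answer: {c-d, d+d}

Trace:
Per-block solution:
  B0:   IN={}   OUT={}
  B1:   IN={}   OUT={f+f}
  B2:   IN={}   OUT={f-b}
  B3:   IN={}   OUT={}
  B4:   IN={}   OUT={}
  B5:   IN={}   OUT={c-d}
  B6:   IN={c-d}   OUT={a+a, c-d}
  B7:   IN={a+a, c-d}   OUT={c-d}
  B8:   IN={c-d}   OUT={c-d, d+d}
  B9:   IN={c-d, d+d}   OUT={}

Merge at B8: IN[B8] = OUT[B6] ∩ OUT[B7] = {c-d}
Applying B8's transfer function to that IN value gives OUT[B8] (row B8 above).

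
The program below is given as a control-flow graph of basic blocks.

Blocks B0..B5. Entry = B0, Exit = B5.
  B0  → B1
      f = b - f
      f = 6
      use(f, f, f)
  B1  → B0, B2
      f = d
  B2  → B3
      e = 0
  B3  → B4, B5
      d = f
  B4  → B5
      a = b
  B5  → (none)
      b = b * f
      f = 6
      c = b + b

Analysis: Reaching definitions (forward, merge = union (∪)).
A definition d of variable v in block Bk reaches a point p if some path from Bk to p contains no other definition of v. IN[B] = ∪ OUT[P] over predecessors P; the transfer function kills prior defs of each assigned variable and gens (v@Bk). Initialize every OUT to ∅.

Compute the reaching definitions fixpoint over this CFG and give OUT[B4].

Converged values:
  B0: | IN={f@B1} | OUT={f@B0}
  B1: | IN={f@B0} | OUT={f@B1}
  B2: | IN={f@B1} | OUT={e@B2, f@B1}
  B3: | IN={e@B2, f@B1} | OUT={d@B3, e@B2, f@B1}
  B4: | IN={d@B3, e@B2, f@B1} | OUT={a@B4, d@B3, e@B2, f@B1}
  B5: | IN={a@B4, d@B3, e@B2, f@B1} | OUT={a@B4, b@B5, c@B5, d@B3, e@B2, f@B5}

Merge at B4: IN[B4] = OUT[B3] = {d@B3, e@B2, f@B1}
Applying B4's transfer function to that IN value gives OUT[B4] (row B4 above).

Answer: {a@B4, d@B3, e@B2, f@B1}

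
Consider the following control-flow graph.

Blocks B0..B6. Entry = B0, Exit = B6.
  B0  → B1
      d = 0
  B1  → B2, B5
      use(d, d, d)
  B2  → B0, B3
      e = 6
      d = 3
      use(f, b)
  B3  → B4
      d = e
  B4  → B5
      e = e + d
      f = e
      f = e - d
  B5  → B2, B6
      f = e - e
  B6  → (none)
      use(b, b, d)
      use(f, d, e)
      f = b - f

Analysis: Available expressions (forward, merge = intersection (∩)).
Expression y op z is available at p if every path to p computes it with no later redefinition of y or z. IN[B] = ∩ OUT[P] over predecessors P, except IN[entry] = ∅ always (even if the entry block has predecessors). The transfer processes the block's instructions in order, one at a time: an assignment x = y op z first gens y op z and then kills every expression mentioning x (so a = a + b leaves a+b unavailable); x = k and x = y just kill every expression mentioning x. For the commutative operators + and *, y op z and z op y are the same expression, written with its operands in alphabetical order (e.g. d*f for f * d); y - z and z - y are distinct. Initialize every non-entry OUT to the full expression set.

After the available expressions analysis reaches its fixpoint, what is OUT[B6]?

Per-block solution:
  B0:   IN={}   OUT={}
  B1:   IN={}   OUT={}
  B2:   IN={}   OUT={}
  B3:   IN={}   OUT={}
  B4:   IN={}   OUT={e-d}
  B5:   IN={}   OUT={e-e}
  B6:   IN={e-e}   OUT={e-e}

Merge at B6: IN[B6] = OUT[B5] = {e-e}
Applying B6's transfer function to that IN value gives OUT[B6] (row B6 above).

Answer: {e-e}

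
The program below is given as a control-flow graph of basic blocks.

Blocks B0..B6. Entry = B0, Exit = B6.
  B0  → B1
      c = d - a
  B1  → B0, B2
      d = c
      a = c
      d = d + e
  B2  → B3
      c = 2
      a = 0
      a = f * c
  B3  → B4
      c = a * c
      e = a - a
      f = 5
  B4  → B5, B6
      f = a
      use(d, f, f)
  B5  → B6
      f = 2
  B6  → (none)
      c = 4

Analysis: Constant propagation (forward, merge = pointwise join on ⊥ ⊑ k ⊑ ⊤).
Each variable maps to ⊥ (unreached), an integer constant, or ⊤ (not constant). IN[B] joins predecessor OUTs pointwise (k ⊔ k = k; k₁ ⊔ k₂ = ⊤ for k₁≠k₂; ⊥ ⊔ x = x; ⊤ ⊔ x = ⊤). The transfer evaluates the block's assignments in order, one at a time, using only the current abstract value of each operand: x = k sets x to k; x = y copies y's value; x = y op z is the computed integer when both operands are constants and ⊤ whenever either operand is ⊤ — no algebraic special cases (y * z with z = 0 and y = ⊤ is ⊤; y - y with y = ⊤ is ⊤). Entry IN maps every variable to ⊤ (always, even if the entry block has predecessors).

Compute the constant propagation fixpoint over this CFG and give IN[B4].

Answer: {a: ⊤, b: ⊤, c: ⊤, d: ⊤, e: ⊤, f: 5}

Working:
Fixpoint table:
  B0:  IN=(all ⊤)  OUT=(all ⊤)
  B1:  IN=(all ⊤)  OUT=(all ⊤)
  B2:  IN=(all ⊤)  OUT={c:2; rest ⊤}
  B3:  IN={c:2; rest ⊤}  OUT={f:5; rest ⊤}
  B4:  IN={f:5; rest ⊤}  OUT=(all ⊤)
  B5:  IN=(all ⊤)  OUT={f:2; rest ⊤}
  B6:  IN=(all ⊤)  OUT={c:4; rest ⊤}

Merge at B4: IN[B4] = OUT[B3] = {a: ⊤, b: ⊤, c: ⊤, d: ⊤, e: ⊤, f: 5}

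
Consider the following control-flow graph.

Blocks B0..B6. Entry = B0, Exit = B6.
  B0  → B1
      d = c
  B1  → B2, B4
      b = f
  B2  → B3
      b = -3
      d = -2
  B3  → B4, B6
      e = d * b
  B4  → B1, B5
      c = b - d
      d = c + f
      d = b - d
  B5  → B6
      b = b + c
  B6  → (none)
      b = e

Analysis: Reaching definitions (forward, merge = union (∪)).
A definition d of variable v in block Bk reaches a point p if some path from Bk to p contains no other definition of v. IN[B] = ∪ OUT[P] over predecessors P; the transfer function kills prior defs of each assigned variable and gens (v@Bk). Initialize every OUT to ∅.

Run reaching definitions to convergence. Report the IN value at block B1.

Answer: {b@B1, b@B2, c@B4, d@B0, d@B4, e@B3}

Working:
Fixpoint table:
  B0:   IN={}   OUT={d@B0}
  B1:   IN={b@B1, b@B2, c@B4, d@B0, d@B4, e@B3}   OUT={b@B1, c@B4, d@B0, d@B4, e@B3}
  B2:   IN={b@B1, c@B4, d@B0, d@B4, e@B3}   OUT={b@B2, c@B4, d@B2, e@B3}
  B3:   IN={b@B2, c@B4, d@B2, e@B3}   OUT={b@B2, c@B4, d@B2, e@B3}
  B4:   IN={b@B1, b@B2, c@B4, d@B0, d@B2, d@B4, e@B3}   OUT={b@B1, b@B2, c@B4, d@B4, e@B3}
  B5:   IN={b@B1, b@B2, c@B4, d@B4, e@B3}   OUT={b@B5, c@B4, d@B4, e@B3}
  B6:   IN={b@B2, b@B5, c@B4, d@B2, d@B4, e@B3}   OUT={b@B6, c@B4, d@B2, d@B4, e@B3}

Merge at B1: IN[B1] = OUT[B0] ⊔ OUT[B4] = {b@B1, b@B2, c@B4, d@B0, d@B4, e@B3}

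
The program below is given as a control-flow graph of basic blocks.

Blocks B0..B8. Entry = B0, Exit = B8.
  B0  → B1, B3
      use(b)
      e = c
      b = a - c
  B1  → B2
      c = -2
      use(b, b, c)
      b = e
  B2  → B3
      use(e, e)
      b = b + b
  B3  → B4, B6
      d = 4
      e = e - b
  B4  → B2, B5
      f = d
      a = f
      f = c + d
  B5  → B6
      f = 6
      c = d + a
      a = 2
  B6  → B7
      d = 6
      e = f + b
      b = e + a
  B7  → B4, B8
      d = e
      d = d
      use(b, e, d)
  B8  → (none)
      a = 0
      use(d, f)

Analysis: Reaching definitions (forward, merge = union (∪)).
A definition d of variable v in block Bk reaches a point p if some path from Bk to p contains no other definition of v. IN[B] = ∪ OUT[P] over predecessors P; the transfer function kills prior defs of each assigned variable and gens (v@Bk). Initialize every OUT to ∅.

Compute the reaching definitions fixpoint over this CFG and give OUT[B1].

Converged values:
  B0:   IN={}   OUT={b@B0, e@B0}
  B1:   IN={b@B0, e@B0}   OUT={b@B1, c@B1, e@B0}
  B2:   IN={a@B4, b@B0, b@B1, b@B2, b@B6, c@B1, c@B5, d@B3, d@B7, e@B0, e@B3, e@B6, f@B4}   OUT={a@B4, b@B2, c@B1, c@B5, d@B3, d@B7, e@B0, e@B3, e@B6, f@B4}
  B3:   IN={a@B4, b@B0, b@B2, c@B1, c@B5, d@B3, d@B7, e@B0, e@B3, e@B6, f@B4}   OUT={a@B4, b@B0, b@B2, c@B1, c@B5, d@B3, e@B3, f@B4}
  B4:   IN={a@B4, a@B5, b@B0, b@B2, b@B6, c@B1, c@B5, d@B3, d@B7, e@B3, e@B6, f@B4, f@B5}   OUT={a@B4, b@B0, b@B2, b@B6, c@B1, c@B5, d@B3, d@B7, e@B3, e@B6, f@B4}
  B5:   IN={a@B4, b@B0, b@B2, b@B6, c@B1, c@B5, d@B3, d@B7, e@B3, e@B6, f@B4}   OUT={a@B5, b@B0, b@B2, b@B6, c@B5, d@B3, d@B7, e@B3, e@B6, f@B5}
  B6:   IN={a@B4, a@B5, b@B0, b@B2, b@B6, c@B1, c@B5, d@B3, d@B7, e@B3, e@B6, f@B4, f@B5}   OUT={a@B4, a@B5, b@B6, c@B1, c@B5, d@B6, e@B6, f@B4, f@B5}
  B7:   IN={a@B4, a@B5, b@B6, c@B1, c@B5, d@B6, e@B6, f@B4, f@B5}   OUT={a@B4, a@B5, b@B6, c@B1, c@B5, d@B7, e@B6, f@B4, f@B5}
  B8:   IN={a@B4, a@B5, b@B6, c@B1, c@B5, d@B7, e@B6, f@B4, f@B5}   OUT={a@B8, b@B6, c@B1, c@B5, d@B7, e@B6, f@B4, f@B5}

Merge at B1: IN[B1] = OUT[B0] = {b@B0, e@B0}
Applying B1's transfer function to that IN value gives OUT[B1] (row B1 above).

Answer: {b@B1, c@B1, e@B0}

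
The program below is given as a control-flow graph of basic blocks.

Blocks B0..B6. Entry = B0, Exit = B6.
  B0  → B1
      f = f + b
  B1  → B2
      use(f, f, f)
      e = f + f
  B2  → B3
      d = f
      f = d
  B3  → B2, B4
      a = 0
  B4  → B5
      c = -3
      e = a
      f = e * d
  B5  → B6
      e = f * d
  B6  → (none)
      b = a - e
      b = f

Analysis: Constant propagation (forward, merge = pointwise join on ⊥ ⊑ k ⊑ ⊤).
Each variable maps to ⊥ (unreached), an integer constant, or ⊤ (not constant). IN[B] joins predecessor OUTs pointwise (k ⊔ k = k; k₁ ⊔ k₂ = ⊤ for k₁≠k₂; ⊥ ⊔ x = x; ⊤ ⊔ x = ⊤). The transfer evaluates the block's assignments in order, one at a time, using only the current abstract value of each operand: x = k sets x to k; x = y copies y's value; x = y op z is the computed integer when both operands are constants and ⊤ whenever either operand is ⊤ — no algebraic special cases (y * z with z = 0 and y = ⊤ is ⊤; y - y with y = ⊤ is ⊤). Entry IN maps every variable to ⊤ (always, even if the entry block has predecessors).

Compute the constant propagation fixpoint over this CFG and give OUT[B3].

Answer: {a: 0, b: ⊤, c: ⊤, d: ⊤, e: ⊤, f: ⊤}

Trace:
Fixpoint table:
  B0: | IN=(all ⊤) | OUT=(all ⊤)
  B1: | IN=(all ⊤) | OUT=(all ⊤)
  B2: | IN=(all ⊤) | OUT=(all ⊤)
  B3: | IN=(all ⊤) | OUT={a:0; rest ⊤}
  B4: | IN={a:0; rest ⊤} | OUT={a:0, c:-3, e:0; rest ⊤}
  B5: | IN={a:0, c:-3, e:0; rest ⊤} | OUT={a:0, c:-3; rest ⊤}
  B6: | IN={a:0, c:-3; rest ⊤} | OUT={a:0, c:-3; rest ⊤}

Merge at B3: IN[B3] = OUT[B2] = {a: ⊤, b: ⊤, c: ⊤, d: ⊤, e: ⊤, f: ⊤}
Applying B3's transfer function to that IN value gives OUT[B3] (row B3 above).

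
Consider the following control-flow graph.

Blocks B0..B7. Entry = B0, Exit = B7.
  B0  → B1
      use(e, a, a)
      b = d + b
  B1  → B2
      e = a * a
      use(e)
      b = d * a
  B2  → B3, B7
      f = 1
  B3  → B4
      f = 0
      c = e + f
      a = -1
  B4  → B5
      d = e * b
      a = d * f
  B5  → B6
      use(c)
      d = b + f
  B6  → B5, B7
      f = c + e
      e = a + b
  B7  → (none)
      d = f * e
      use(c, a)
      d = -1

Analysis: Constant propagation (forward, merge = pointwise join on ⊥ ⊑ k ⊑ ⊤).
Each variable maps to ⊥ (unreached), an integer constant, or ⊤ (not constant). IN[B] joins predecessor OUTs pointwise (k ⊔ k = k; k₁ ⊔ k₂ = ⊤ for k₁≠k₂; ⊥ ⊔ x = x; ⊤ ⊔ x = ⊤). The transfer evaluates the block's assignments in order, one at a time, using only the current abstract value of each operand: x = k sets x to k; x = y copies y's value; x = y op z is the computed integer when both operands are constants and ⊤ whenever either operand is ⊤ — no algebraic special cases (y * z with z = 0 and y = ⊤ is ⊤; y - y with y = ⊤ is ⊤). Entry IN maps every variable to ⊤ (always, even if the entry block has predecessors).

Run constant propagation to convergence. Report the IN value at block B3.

Fixpoint table:
  B0: | IN=(all ⊤) | OUT=(all ⊤)
  B1: | IN=(all ⊤) | OUT=(all ⊤)
  B2: | IN=(all ⊤) | OUT={f:1; rest ⊤}
  B3: | IN={f:1; rest ⊤} | OUT={a:-1, f:0; rest ⊤}
  B4: | IN={a:-1, f:0; rest ⊤} | OUT={f:0; rest ⊤}
  B5: | IN=(all ⊤) | OUT=(all ⊤)
  B6: | IN=(all ⊤) | OUT=(all ⊤)
  B7: | IN=(all ⊤) | OUT={d:-1; rest ⊤}

Merge at B3: IN[B3] = OUT[B2] = {a: ⊤, b: ⊤, c: ⊤, d: ⊤, e: ⊤, f: 1}

Answer: {a: ⊤, b: ⊤, c: ⊤, d: ⊤, e: ⊤, f: 1}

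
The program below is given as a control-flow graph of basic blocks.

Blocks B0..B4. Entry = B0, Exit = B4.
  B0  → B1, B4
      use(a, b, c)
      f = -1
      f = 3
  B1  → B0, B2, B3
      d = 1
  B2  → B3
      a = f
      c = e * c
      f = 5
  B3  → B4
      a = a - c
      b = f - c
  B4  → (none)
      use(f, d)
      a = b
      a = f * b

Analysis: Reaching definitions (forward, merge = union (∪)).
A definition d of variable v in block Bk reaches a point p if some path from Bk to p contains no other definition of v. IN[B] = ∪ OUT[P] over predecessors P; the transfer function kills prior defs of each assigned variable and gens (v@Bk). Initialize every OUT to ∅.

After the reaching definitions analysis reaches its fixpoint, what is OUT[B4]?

Per-block solution:
  B0:   IN={d@B1, f@B0}   OUT={d@B1, f@B0}
  B1:   IN={d@B1, f@B0}   OUT={d@B1, f@B0}
  B2:   IN={d@B1, f@B0}   OUT={a@B2, c@B2, d@B1, f@B2}
  B3:   IN={a@B2, c@B2, d@B1, f@B0, f@B2}   OUT={a@B3, b@B3, c@B2, d@B1, f@B0, f@B2}
  B4:   IN={a@B3, b@B3, c@B2, d@B1, f@B0, f@B2}   OUT={a@B4, b@B3, c@B2, d@B1, f@B0, f@B2}

Merge at B4: IN[B4] = OUT[B0] ⊔ OUT[B3] = {a@B3, b@B3, c@B2, d@B1, f@B0, f@B2}
Applying B4's transfer function to that IN value gives OUT[B4] (row B4 above).

Answer: {a@B4, b@B3, c@B2, d@B1, f@B0, f@B2}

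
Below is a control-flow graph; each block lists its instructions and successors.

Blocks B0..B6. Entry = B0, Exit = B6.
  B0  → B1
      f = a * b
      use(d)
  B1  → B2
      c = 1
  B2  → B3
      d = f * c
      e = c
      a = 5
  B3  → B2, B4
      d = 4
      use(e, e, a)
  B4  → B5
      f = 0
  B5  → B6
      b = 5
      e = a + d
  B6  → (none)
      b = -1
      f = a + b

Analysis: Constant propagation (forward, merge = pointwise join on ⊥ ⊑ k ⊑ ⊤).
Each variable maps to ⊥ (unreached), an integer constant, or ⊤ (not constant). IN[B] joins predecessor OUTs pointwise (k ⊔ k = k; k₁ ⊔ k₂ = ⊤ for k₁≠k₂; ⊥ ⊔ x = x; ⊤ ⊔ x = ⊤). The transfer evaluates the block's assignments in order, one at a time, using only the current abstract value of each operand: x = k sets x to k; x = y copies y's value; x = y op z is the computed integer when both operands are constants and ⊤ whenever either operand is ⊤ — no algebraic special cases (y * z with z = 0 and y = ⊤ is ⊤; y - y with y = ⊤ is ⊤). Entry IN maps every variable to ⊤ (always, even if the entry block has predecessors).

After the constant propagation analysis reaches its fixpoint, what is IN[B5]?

Answer: {a: 5, b: ⊤, c: 1, d: 4, e: 1, f: 0}

Trace:
Converged values:
  B0:   IN=(all ⊤)   OUT=(all ⊤)
  B1:   IN=(all ⊤)   OUT={c:1; rest ⊤}
  B2:   IN={c:1; rest ⊤}   OUT={a:5, c:1, e:1; rest ⊤}
  B3:   IN={a:5, c:1, e:1; rest ⊤}   OUT={a:5, c:1, d:4, e:1; rest ⊤}
  B4:   IN={a:5, c:1, d:4, e:1; rest ⊤}   OUT={a:5, c:1, d:4, e:1, f:0; rest ⊤}
  B5:   IN={a:5, c:1, d:4, e:1, f:0; rest ⊤}   OUT={a:5, b:5, c:1, d:4, e:9, f:0; rest ⊤}
  B6:   IN={a:5, b:5, c:1, d:4, e:9, f:0; rest ⊤}   OUT={a:5, b:-1, c:1, d:4, e:9, f:4; rest ⊤}

Merge at B5: IN[B5] = OUT[B4] = {a: 5, b: ⊤, c: 1, d: 4, e: 1, f: 0}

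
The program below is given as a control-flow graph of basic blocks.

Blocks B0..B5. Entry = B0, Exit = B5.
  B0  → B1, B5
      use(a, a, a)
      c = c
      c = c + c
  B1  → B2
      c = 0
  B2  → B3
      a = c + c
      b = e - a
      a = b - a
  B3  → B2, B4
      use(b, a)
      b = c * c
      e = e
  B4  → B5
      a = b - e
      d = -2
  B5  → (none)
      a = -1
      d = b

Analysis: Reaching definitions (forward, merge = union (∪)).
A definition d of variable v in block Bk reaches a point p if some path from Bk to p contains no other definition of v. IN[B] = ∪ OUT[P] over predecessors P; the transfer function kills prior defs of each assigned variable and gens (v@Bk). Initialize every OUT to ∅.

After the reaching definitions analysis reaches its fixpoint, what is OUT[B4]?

Answer: {a@B4, b@B3, c@B1, d@B4, e@B3}

Working:
Fixpoint table:
  B0: | IN={} | OUT={c@B0}
  B1: | IN={c@B0} | OUT={c@B1}
  B2: | IN={a@B2, b@B3, c@B1, e@B3} | OUT={a@B2, b@B2, c@B1, e@B3}
  B3: | IN={a@B2, b@B2, c@B1, e@B3} | OUT={a@B2, b@B3, c@B1, e@B3}
  B4: | IN={a@B2, b@B3, c@B1, e@B3} | OUT={a@B4, b@B3, c@B1, d@B4, e@B3}
  B5: | IN={a@B4, b@B3, c@B0, c@B1, d@B4, e@B3} | OUT={a@B5, b@B3, c@B0, c@B1, d@B5, e@B3}

Merge at B4: IN[B4] = OUT[B3] = {a@B2, b@B3, c@B1, e@B3}
Applying B4's transfer function to that IN value gives OUT[B4] (row B4 above).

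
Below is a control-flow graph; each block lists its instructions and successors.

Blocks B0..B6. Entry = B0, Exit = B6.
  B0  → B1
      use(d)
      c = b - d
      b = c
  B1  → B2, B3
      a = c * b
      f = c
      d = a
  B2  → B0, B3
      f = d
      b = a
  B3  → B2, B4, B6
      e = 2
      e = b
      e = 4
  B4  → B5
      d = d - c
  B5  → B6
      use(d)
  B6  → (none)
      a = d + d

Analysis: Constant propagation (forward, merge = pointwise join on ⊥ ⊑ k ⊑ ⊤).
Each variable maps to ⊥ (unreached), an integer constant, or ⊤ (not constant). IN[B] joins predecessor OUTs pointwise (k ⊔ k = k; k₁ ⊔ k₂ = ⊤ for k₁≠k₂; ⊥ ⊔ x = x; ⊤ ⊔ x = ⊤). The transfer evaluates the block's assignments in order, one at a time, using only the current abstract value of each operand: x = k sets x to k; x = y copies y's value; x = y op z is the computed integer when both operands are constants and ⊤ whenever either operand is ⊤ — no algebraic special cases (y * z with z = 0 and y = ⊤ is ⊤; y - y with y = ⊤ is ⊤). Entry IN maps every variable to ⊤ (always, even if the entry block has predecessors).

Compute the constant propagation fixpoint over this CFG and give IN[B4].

Converged values:
  B0: | IN=(all ⊤) | OUT=(all ⊤)
  B1: | IN=(all ⊤) | OUT=(all ⊤)
  B2: | IN=(all ⊤) | OUT=(all ⊤)
  B3: | IN=(all ⊤) | OUT={e:4; rest ⊤}
  B4: | IN={e:4; rest ⊤} | OUT={e:4; rest ⊤}
  B5: | IN={e:4; rest ⊤} | OUT={e:4; rest ⊤}
  B6: | IN={e:4; rest ⊤} | OUT={e:4; rest ⊤}

Merge at B4: IN[B4] = OUT[B3] = {a: ⊤, b: ⊤, c: ⊤, d: ⊤, e: 4, f: ⊤}

Answer: {a: ⊤, b: ⊤, c: ⊤, d: ⊤, e: 4, f: ⊤}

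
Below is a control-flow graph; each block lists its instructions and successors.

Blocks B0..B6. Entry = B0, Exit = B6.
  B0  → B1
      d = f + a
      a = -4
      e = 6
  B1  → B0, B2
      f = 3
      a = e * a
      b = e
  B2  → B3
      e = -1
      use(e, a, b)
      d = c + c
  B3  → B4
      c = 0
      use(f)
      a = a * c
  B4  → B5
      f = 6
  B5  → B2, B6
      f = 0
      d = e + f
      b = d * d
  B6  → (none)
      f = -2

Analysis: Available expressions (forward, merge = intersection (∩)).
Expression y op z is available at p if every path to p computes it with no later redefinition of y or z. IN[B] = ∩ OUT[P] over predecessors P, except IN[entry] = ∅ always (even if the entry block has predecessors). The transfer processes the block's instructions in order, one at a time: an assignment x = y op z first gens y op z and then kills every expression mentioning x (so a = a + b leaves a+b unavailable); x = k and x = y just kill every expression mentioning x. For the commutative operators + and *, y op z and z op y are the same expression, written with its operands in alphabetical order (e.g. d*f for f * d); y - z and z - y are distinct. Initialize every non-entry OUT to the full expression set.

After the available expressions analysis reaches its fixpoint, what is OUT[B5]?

Converged values:
  B0:  IN={}  OUT={}
  B1:  IN={}  OUT={}
  B2:  IN={}  OUT={c+c}
  B3:  IN={c+c}  OUT={}
  B4:  IN={}  OUT={}
  B5:  IN={}  OUT={d*d, e+f}
  B6:  IN={d*d, e+f}  OUT={d*d}

Merge at B5: IN[B5] = OUT[B4] = {}
Applying B5's transfer function to that IN value gives OUT[B5] (row B5 above).

Answer: {d*d, e+f}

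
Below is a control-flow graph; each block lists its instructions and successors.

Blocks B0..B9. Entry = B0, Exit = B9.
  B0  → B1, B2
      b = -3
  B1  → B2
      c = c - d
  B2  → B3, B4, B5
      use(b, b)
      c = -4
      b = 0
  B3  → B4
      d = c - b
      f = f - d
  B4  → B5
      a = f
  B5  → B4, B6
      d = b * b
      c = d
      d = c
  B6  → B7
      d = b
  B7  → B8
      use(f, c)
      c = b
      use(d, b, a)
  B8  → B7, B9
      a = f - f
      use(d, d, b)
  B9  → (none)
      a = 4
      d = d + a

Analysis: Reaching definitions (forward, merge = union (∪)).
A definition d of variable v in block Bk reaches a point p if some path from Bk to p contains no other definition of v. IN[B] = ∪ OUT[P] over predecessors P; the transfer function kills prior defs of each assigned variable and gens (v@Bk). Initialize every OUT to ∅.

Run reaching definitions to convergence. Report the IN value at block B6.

Converged values:
  B0:   IN={}   OUT={b@B0}
  B1:   IN={b@B0}   OUT={b@B0, c@B1}
  B2:   IN={b@B0, c@B1}   OUT={b@B2, c@B2}
  B3:   IN={b@B2, c@B2}   OUT={b@B2, c@B2, d@B3, f@B3}
  B4:   IN={a@B4, b@B2, c@B2, c@B5, d@B3, d@B5, f@B3}   OUT={a@B4, b@B2, c@B2, c@B5, d@B3, d@B5, f@B3}
  B5:   IN={a@B4, b@B2, c@B2, c@B5, d@B3, d@B5, f@B3}   OUT={a@B4, b@B2, c@B5, d@B5, f@B3}
  B6:   IN={a@B4, b@B2, c@B5, d@B5, f@B3}   OUT={a@B4, b@B2, c@B5, d@B6, f@B3}
  B7:   IN={a@B4, a@B8, b@B2, c@B5, c@B7, d@B6, f@B3}   OUT={a@B4, a@B8, b@B2, c@B7, d@B6, f@B3}
  B8:   IN={a@B4, a@B8, b@B2, c@B7, d@B6, f@B3}   OUT={a@B8, b@B2, c@B7, d@B6, f@B3}
  B9:   IN={a@B8, b@B2, c@B7, d@B6, f@B3}   OUT={a@B9, b@B2, c@B7, d@B9, f@B3}

Merge at B6: IN[B6] = OUT[B5] = {a@B4, b@B2, c@B5, d@B5, f@B3}

Answer: {a@B4, b@B2, c@B5, d@B5, f@B3}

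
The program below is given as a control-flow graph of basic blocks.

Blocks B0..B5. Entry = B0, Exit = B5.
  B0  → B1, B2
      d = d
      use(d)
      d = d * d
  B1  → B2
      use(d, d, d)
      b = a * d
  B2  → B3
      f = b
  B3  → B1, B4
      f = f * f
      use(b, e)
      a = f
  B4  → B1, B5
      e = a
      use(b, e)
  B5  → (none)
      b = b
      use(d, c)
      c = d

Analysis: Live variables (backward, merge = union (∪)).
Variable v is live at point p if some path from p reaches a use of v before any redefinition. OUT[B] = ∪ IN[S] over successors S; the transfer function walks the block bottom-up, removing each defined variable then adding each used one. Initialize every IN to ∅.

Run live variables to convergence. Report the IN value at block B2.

Converged values:
  B0:   IN={a, b, c, d, e}   OUT={a, b, c, d, e}
  B1:   IN={a, c, d, e}   OUT={b, c, d, e}
  B2:   IN={b, c, d, e}   OUT={b, c, d, e, f}
  B3:   IN={b, c, d, e, f}   OUT={a, b, c, d, e}
  B4:   IN={a, b, c, d}   OUT={a, b, c, d, e}
  B5:   IN={b, c, d}   OUT={}

Merge at B2: OUT[B2] = IN[B3] = {b, c, d, e, f}
Applying B2's transfer function to that OUT value gives IN[B2] (row B2 above).

Answer: {b, c, d, e}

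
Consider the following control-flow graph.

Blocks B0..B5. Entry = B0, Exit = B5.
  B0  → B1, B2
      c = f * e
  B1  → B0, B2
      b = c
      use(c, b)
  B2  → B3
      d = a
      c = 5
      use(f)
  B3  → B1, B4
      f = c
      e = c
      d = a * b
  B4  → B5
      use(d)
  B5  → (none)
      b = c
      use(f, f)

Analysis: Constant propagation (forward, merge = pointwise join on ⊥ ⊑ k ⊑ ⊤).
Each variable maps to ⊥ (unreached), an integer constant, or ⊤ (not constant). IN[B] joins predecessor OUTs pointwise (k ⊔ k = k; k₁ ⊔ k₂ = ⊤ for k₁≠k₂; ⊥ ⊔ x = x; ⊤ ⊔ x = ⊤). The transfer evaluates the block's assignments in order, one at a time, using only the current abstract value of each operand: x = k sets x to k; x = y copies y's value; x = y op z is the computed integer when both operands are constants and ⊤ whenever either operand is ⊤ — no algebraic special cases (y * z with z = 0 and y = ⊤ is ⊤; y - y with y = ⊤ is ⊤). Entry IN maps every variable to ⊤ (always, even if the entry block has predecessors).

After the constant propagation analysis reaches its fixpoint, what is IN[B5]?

Answer: {a: ⊤, b: ⊤, c: 5, d: ⊤, e: 5, f: 5}

Derivation:
Fixpoint table:
  B0: | IN=(all ⊤) | OUT=(all ⊤)
  B1: | IN=(all ⊤) | OUT=(all ⊤)
  B2: | IN=(all ⊤) | OUT={c:5; rest ⊤}
  B3: | IN={c:5; rest ⊤} | OUT={c:5, e:5, f:5; rest ⊤}
  B4: | IN={c:5, e:5, f:5; rest ⊤} | OUT={c:5, e:5, f:5; rest ⊤}
  B5: | IN={c:5, e:5, f:5; rest ⊤} | OUT={b:5, c:5, e:5, f:5; rest ⊤}

Merge at B5: IN[B5] = OUT[B4] = {a: ⊤, b: ⊤, c: 5, d: ⊤, e: 5, f: 5}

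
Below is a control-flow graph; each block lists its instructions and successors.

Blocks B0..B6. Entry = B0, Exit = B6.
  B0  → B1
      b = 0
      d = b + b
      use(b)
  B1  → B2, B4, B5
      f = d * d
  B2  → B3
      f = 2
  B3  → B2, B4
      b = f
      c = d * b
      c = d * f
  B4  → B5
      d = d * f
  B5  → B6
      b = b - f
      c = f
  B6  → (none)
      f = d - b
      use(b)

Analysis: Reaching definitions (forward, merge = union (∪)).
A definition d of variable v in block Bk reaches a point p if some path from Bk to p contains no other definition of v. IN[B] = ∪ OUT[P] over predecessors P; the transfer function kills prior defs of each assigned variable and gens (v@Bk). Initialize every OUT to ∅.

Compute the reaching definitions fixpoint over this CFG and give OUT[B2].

Answer: {b@B0, b@B3, c@B3, d@B0, f@B2}

Working:
Converged values:
  B0: | IN={} | OUT={b@B0, d@B0}
  B1: | IN={b@B0, d@B0} | OUT={b@B0, d@B0, f@B1}
  B2: | IN={b@B0, b@B3, c@B3, d@B0, f@B1, f@B2} | OUT={b@B0, b@B3, c@B3, d@B0, f@B2}
  B3: | IN={b@B0, b@B3, c@B3, d@B0, f@B2} | OUT={b@B3, c@B3, d@B0, f@B2}
  B4: | IN={b@B0, b@B3, c@B3, d@B0, f@B1, f@B2} | OUT={b@B0, b@B3, c@B3, d@B4, f@B1, f@B2}
  B5: | IN={b@B0, b@B3, c@B3, d@B0, d@B4, f@B1, f@B2} | OUT={b@B5, c@B5, d@B0, d@B4, f@B1, f@B2}
  B6: | IN={b@B5, c@B5, d@B0, d@B4, f@B1, f@B2} | OUT={b@B5, c@B5, d@B0, d@B4, f@B6}

Merge at B2: IN[B2] = OUT[B1] ⊔ OUT[B3] = {b@B0, b@B3, c@B3, d@B0, f@B1, f@B2}
Applying B2's transfer function to that IN value gives OUT[B2] (row B2 above).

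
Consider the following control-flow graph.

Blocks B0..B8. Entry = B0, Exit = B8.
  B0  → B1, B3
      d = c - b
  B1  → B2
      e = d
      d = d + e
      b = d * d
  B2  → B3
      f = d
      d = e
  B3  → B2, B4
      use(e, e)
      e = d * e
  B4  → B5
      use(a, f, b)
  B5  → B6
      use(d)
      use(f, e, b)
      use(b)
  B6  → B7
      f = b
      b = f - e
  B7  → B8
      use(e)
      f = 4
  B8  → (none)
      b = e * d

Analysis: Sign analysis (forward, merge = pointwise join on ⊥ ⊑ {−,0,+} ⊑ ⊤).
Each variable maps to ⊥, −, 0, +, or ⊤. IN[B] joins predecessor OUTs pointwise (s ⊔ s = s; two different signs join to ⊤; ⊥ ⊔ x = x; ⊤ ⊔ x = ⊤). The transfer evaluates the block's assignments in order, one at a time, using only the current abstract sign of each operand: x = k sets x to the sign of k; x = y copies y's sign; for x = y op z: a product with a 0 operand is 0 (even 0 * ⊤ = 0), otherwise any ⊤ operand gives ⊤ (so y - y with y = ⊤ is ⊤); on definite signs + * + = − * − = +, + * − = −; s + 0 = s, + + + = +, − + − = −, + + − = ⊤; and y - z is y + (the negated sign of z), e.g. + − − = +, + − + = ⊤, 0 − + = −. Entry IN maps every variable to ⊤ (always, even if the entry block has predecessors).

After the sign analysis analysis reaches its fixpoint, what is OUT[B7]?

Per-block solution:
  B0:  IN=(all ⊤)  OUT=(all ⊤)
  B1:  IN=(all ⊤)  OUT=(all ⊤)
  B2:  IN=(all ⊤)  OUT=(all ⊤)
  B3:  IN=(all ⊤)  OUT=(all ⊤)
  B4:  IN=(all ⊤)  OUT=(all ⊤)
  B5:  IN=(all ⊤)  OUT=(all ⊤)
  B6:  IN=(all ⊤)  OUT=(all ⊤)
  B7:  IN=(all ⊤)  OUT={f:+; rest ⊤}
  B8:  IN={f:+; rest ⊤}  OUT={f:+; rest ⊤}

Merge at B7: IN[B7] = OUT[B6] = {a: ⊤, b: ⊤, c: ⊤, d: ⊤, e: ⊤, f: ⊤}
Applying B7's transfer function to that IN value gives OUT[B7] (row B7 above).

Answer: {a: ⊤, b: ⊤, c: ⊤, d: ⊤, e: ⊤, f: +}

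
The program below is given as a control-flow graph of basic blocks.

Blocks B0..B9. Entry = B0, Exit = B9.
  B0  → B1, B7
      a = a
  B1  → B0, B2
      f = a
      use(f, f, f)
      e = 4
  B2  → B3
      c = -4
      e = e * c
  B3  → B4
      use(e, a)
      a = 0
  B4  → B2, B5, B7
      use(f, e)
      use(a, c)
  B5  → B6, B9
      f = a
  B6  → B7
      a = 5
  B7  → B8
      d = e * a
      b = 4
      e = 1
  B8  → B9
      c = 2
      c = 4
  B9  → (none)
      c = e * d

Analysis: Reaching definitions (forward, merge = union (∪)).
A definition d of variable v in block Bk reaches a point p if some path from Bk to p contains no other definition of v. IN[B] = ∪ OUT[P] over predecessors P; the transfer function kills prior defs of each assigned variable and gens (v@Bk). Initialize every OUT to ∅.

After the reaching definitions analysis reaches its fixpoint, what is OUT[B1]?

Fixpoint table:
  B0:   IN={a@B0, e@B1, f@B1}   OUT={a@B0, e@B1, f@B1}
  B1:   IN={a@B0, e@B1, f@B1}   OUT={a@B0, e@B1, f@B1}
  B2:   IN={a@B0, a@B3, c@B2, e@B1, e@B2, f@B1}   OUT={a@B0, a@B3, c@B2, e@B2, f@B1}
  B3:   IN={a@B0, a@B3, c@B2, e@B2, f@B1}   OUT={a@B3, c@B2, e@B2, f@B1}
  B4:   IN={a@B3, c@B2, e@B2, f@B1}   OUT={a@B3, c@B2, e@B2, f@B1}
  B5:   IN={a@B3, c@B2, e@B2, f@B1}   OUT={a@B3, c@B2, e@B2, f@B5}
  B6:   IN={a@B3, c@B2, e@B2, f@B5}   OUT={a@B6, c@B2, e@B2, f@B5}
  B7:   IN={a@B0, a@B3, a@B6, c@B2, e@B1, e@B2, f@B1, f@B5}   OUT={a@B0, a@B3, a@B6, b@B7, c@B2, d@B7, e@B7, f@B1, f@B5}
  B8:   IN={a@B0, a@B3, a@B6, b@B7, c@B2, d@B7, e@B7, f@B1, f@B5}   OUT={a@B0, a@B3, a@B6, b@B7, c@B8, d@B7, e@B7, f@B1, f@B5}
  B9:   IN={a@B0, a@B3, a@B6, b@B7, c@B2, c@B8, d@B7, e@B2, e@B7, f@B1, f@B5}   OUT={a@B0, a@B3, a@B6, b@B7, c@B9, d@B7, e@B2, e@B7, f@B1, f@B5}

Merge at B1: IN[B1] = OUT[B0] = {a@B0, e@B1, f@B1}
Applying B1's transfer function to that IN value gives OUT[B1] (row B1 above).

Answer: {a@B0, e@B1, f@B1}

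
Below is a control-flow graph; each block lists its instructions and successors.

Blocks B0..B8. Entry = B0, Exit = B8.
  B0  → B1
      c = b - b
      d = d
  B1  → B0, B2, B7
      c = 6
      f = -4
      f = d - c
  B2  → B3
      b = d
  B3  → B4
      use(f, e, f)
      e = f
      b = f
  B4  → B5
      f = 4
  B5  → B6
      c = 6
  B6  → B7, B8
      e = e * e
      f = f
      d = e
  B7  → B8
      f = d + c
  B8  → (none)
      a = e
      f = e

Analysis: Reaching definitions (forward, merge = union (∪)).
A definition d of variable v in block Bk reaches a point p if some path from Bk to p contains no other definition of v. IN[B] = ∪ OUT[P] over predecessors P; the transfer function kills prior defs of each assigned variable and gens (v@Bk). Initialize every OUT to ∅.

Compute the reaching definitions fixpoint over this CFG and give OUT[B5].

Answer: {b@B3, c@B5, d@B0, e@B3, f@B4}

Trace:
Converged values:
  B0:  IN={c@B1, d@B0, f@B1}  OUT={c@B0, d@B0, f@B1}
  B1:  IN={c@B0, d@B0, f@B1}  OUT={c@B1, d@B0, f@B1}
  B2:  IN={c@B1, d@B0, f@B1}  OUT={b@B2, c@B1, d@B0, f@B1}
  B3:  IN={b@B2, c@B1, d@B0, f@B1}  OUT={b@B3, c@B1, d@B0, e@B3, f@B1}
  B4:  IN={b@B3, c@B1, d@B0, e@B3, f@B1}  OUT={b@B3, c@B1, d@B0, e@B3, f@B4}
  B5:  IN={b@B3, c@B1, d@B0, e@B3, f@B4}  OUT={b@B3, c@B5, d@B0, e@B3, f@B4}
  B6:  IN={b@B3, c@B5, d@B0, e@B3, f@B4}  OUT={b@B3, c@B5, d@B6, e@B6, f@B6}
  B7:  IN={b@B3, c@B1, c@B5, d@B0, d@B6, e@B6, f@B1, f@B6}  OUT={b@B3, c@B1, c@B5, d@B0, d@B6, e@B6, f@B7}
  B8:  IN={b@B3, c@B1, c@B5, d@B0, d@B6, e@B6, f@B6, f@B7}  OUT={a@B8, b@B3, c@B1, c@B5, d@B0, d@B6, e@B6, f@B8}

Merge at B5: IN[B5] = OUT[B4] = {b@B3, c@B1, d@B0, e@B3, f@B4}
Applying B5's transfer function to that IN value gives OUT[B5] (row B5 above).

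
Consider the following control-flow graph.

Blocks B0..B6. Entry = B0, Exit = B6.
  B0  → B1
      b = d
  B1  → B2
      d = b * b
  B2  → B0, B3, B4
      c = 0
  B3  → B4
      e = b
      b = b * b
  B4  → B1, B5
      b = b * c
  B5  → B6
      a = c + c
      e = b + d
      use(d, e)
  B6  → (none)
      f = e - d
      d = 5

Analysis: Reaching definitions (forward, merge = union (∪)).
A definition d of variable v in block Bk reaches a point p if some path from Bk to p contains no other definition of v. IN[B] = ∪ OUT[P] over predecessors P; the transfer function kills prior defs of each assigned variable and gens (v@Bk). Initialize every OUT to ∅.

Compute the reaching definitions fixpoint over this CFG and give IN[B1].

Answer: {b@B0, b@B4, c@B2, d@B1, e@B3}

Working:
Per-block solution:
  B0: | IN={b@B0, b@B4, c@B2, d@B1, e@B3} | OUT={b@B0, c@B2, d@B1, e@B3}
  B1: | IN={b@B0, b@B4, c@B2, d@B1, e@B3} | OUT={b@B0, b@B4, c@B2, d@B1, e@B3}
  B2: | IN={b@B0, b@B4, c@B2, d@B1, e@B3} | OUT={b@B0, b@B4, c@B2, d@B1, e@B3}
  B3: | IN={b@B0, b@B4, c@B2, d@B1, e@B3} | OUT={b@B3, c@B2, d@B1, e@B3}
  B4: | IN={b@B0, b@B3, b@B4, c@B2, d@B1, e@B3} | OUT={b@B4, c@B2, d@B1, e@B3}
  B5: | IN={b@B4, c@B2, d@B1, e@B3} | OUT={a@B5, b@B4, c@B2, d@B1, e@B5}
  B6: | IN={a@B5, b@B4, c@B2, d@B1, e@B5} | OUT={a@B5, b@B4, c@B2, d@B6, e@B5, f@B6}

Merge at B1: IN[B1] = OUT[B0] ⊔ OUT[B4] = {b@B0, b@B4, c@B2, d@B1, e@B3}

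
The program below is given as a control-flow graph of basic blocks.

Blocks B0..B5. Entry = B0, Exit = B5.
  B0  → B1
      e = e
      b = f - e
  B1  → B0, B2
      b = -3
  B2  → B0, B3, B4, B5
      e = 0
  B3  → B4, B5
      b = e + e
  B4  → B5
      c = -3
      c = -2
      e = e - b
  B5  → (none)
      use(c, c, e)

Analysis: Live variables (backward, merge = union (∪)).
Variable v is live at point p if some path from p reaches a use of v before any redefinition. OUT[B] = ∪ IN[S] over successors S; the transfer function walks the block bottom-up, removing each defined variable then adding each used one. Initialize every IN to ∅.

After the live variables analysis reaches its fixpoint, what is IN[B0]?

Converged values:
  B0: | IN={c, e, f} | OUT={c, e, f}
  B1: | IN={c, e, f} | OUT={b, c, e, f}
  B2: | IN={b, c, f} | OUT={b, c, e, f}
  B3: | IN={c, e} | OUT={b, c, e}
  B4: | IN={b, e} | OUT={c, e}
  B5: | IN={c, e} | OUT={}

Merge at B0: OUT[B0] = IN[B1] = {c, e, f}
Applying B0's transfer function to that OUT value gives IN[B0] (row B0 above).

Answer: {c, e, f}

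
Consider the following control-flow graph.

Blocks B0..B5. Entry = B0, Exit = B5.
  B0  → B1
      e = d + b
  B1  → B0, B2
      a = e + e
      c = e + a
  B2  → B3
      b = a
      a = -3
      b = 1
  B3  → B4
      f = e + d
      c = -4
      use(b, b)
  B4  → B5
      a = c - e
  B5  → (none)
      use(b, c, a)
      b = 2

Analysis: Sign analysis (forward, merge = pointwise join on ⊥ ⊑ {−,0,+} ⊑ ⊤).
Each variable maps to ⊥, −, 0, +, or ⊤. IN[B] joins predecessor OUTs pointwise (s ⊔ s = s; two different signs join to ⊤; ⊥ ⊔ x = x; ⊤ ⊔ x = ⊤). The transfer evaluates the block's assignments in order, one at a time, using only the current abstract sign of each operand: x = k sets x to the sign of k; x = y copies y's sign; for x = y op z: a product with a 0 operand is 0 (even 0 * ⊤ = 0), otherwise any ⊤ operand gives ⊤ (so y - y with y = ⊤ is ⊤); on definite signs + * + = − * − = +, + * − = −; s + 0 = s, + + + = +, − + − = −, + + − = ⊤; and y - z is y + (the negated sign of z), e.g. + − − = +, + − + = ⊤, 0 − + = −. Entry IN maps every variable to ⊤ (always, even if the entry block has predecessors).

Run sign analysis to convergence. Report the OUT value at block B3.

Answer: {a: -, b: +, c: -, d: ⊤, e: ⊤, f: ⊤}

Derivation:
Per-block solution:
  B0: | IN=(all ⊤) | OUT=(all ⊤)
  B1: | IN=(all ⊤) | OUT=(all ⊤)
  B2: | IN=(all ⊤) | OUT={a:-, b:+; rest ⊤}
  B3: | IN={a:-, b:+; rest ⊤} | OUT={a:-, b:+, c:-; rest ⊤}
  B4: | IN={a:-, b:+, c:-; rest ⊤} | OUT={b:+, c:-; rest ⊤}
  B5: | IN={b:+, c:-; rest ⊤} | OUT={b:+, c:-; rest ⊤}

Merge at B3: IN[B3] = OUT[B2] = {a: -, b: +, c: ⊤, d: ⊤, e: ⊤, f: ⊤}
Applying B3's transfer function to that IN value gives OUT[B3] (row B3 above).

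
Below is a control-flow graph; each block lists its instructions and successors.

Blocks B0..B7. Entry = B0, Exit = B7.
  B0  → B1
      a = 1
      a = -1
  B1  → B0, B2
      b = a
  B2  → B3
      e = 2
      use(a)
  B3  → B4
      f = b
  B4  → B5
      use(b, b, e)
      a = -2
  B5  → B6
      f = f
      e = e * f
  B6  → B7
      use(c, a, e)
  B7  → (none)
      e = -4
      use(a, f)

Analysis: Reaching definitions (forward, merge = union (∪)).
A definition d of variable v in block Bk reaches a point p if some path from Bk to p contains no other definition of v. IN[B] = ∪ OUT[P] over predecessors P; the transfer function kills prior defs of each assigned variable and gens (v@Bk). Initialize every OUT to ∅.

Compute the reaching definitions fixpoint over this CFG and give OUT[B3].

Answer: {a@B0, b@B1, e@B2, f@B3}

Working:
Converged values:
  B0:  IN={a@B0, b@B1}  OUT={a@B0, b@B1}
  B1:  IN={a@B0, b@B1}  OUT={a@B0, b@B1}
  B2:  IN={a@B0, b@B1}  OUT={a@B0, b@B1, e@B2}
  B3:  IN={a@B0, b@B1, e@B2}  OUT={a@B0, b@B1, e@B2, f@B3}
  B4:  IN={a@B0, b@B1, e@B2, f@B3}  OUT={a@B4, b@B1, e@B2, f@B3}
  B5:  IN={a@B4, b@B1, e@B2, f@B3}  OUT={a@B4, b@B1, e@B5, f@B5}
  B6:  IN={a@B4, b@B1, e@B5, f@B5}  OUT={a@B4, b@B1, e@B5, f@B5}
  B7:  IN={a@B4, b@B1, e@B5, f@B5}  OUT={a@B4, b@B1, e@B7, f@B5}

Merge at B3: IN[B3] = OUT[B2] = {a@B0, b@B1, e@B2}
Applying B3's transfer function to that IN value gives OUT[B3] (row B3 above).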